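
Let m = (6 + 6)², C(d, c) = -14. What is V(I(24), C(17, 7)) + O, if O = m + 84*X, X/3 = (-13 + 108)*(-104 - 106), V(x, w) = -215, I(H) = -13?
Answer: -5027471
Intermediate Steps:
m = 144 (m = 12² = 144)
X = -59850 (X = 3*((-13 + 108)*(-104 - 106)) = 3*(95*(-210)) = 3*(-19950) = -59850)
O = -5027256 (O = 144 + 84*(-59850) = 144 - 5027400 = -5027256)
V(I(24), C(17, 7)) + O = -215 - 5027256 = -5027471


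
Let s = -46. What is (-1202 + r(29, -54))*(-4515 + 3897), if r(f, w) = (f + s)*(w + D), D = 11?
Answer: 291078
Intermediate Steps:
r(f, w) = (-46 + f)*(11 + w) (r(f, w) = (f - 46)*(w + 11) = (-46 + f)*(11 + w))
(-1202 + r(29, -54))*(-4515 + 3897) = (-1202 + (-506 - 46*(-54) + 11*29 + 29*(-54)))*(-4515 + 3897) = (-1202 + (-506 + 2484 + 319 - 1566))*(-618) = (-1202 + 731)*(-618) = -471*(-618) = 291078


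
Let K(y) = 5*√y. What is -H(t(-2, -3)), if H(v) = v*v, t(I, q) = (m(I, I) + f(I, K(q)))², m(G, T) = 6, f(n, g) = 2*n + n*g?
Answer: -82816 - 23680*I*√3 ≈ -82816.0 - 41015.0*I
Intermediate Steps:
f(n, g) = 2*n + g*n
t(I, q) = (6 + I*(2 + 5*√q))²
H(v) = v²
-H(t(-2, -3)) = -((6 - 2*(2 + 5*√(-3)))²)² = -((6 - 2*(2 + 5*(I*√3)))²)² = -((6 - 2*(2 + 5*I*√3))²)² = -((6 + (-4 - 10*I*√3))²)² = -((2 - 10*I*√3)²)² = -(2 - 10*I*√3)⁴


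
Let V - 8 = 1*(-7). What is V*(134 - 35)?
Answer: 99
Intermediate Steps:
V = 1 (V = 8 + 1*(-7) = 8 - 7 = 1)
V*(134 - 35) = 1*(134 - 35) = 1*99 = 99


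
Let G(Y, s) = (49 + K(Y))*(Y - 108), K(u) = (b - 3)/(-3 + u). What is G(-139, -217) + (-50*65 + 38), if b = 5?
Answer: -1087118/71 ≈ -15312.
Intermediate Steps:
K(u) = 2/(-3 + u) (K(u) = (5 - 3)/(-3 + u) = 2/(-3 + u))
G(Y, s) = (-108 + Y)*(49 + 2/(-3 + Y)) (G(Y, s) = (49 + 2/(-3 + Y))*(Y - 108) = (49 + 2/(-3 + Y))*(-108 + Y) = (-108 + Y)*(49 + 2/(-3 + Y)))
G(-139, -217) + (-50*65 + 38) = (15660 - 5437*(-139) + 49*(-139)**2)/(-3 - 139) + (-50*65 + 38) = (15660 + 755743 + 49*19321)/(-142) + (-3250 + 38) = -(15660 + 755743 + 946729)/142 - 3212 = -1/142*1718132 - 3212 = -859066/71 - 3212 = -1087118/71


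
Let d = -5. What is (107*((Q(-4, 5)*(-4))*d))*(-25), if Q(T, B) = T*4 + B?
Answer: 588500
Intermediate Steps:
Q(T, B) = B + 4*T (Q(T, B) = 4*T + B = B + 4*T)
(107*((Q(-4, 5)*(-4))*d))*(-25) = (107*(((5 + 4*(-4))*(-4))*(-5)))*(-25) = (107*(((5 - 16)*(-4))*(-5)))*(-25) = (107*(-11*(-4)*(-5)))*(-25) = (107*(44*(-5)))*(-25) = (107*(-220))*(-25) = -23540*(-25) = 588500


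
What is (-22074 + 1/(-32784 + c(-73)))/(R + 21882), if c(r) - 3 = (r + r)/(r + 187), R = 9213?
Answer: -4583028413/6455978450 ≈ -0.70989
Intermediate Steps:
c(r) = 3 + 2*r/(187 + r) (c(r) = 3 + (r + r)/(r + 187) = 3 + (2*r)/(187 + r) = 3 + 2*r/(187 + r))
(-22074 + 1/(-32784 + c(-73)))/(R + 21882) = (-22074 + 1/(-32784 + (561 + 5*(-73))/(187 - 73)))/(9213 + 21882) = (-22074 + 1/(-32784 + (561 - 365)/114))/31095 = (-22074 + 1/(-32784 + (1/114)*196))*(1/31095) = (-22074 + 1/(-32784 + 98/57))*(1/31095) = (-22074 + 1/(-1868590/57))*(1/31095) = (-22074 - 57/1868590)*(1/31095) = -41247255717/1868590*1/31095 = -4583028413/6455978450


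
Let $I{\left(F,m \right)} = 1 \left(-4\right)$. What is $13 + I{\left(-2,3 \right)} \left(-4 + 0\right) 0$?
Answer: $13$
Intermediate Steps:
$I{\left(F,m \right)} = -4$
$13 + I{\left(-2,3 \right)} \left(-4 + 0\right) 0 = 13 - 4 \left(-4 + 0\right) 0 = 13 - 4 \left(\left(-4\right) 0\right) = 13 - 0 = 13 + 0 = 13$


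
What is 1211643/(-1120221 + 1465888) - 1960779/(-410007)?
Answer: 391519568698/47241963223 ≈ 8.2875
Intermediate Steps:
1211643/(-1120221 + 1465888) - 1960779/(-410007) = 1211643/345667 - 1960779*(-1/410007) = 1211643*(1/345667) + 653593/136669 = 1211643/345667 + 653593/136669 = 391519568698/47241963223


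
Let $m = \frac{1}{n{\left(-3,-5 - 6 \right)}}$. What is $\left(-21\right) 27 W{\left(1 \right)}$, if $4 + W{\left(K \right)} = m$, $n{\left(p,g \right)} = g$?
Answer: $\frac{25515}{11} \approx 2319.5$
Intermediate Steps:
$m = - \frac{1}{11}$ ($m = \frac{1}{-5 - 6} = \frac{1}{-11} = - \frac{1}{11} \approx -0.090909$)
$W{\left(K \right)} = - \frac{45}{11}$ ($W{\left(K \right)} = -4 - \frac{1}{11} = - \frac{45}{11}$)
$\left(-21\right) 27 W{\left(1 \right)} = \left(-21\right) 27 \left(- \frac{45}{11}\right) = \left(-567\right) \left(- \frac{45}{11}\right) = \frac{25515}{11}$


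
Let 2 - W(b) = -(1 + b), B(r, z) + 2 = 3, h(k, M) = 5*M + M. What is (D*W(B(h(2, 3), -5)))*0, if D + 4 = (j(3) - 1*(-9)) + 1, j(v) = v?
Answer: 0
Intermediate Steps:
h(k, M) = 6*M
B(r, z) = 1 (B(r, z) = -2 + 3 = 1)
D = 9 (D = -4 + ((3 - 1*(-9)) + 1) = -4 + ((3 + 9) + 1) = -4 + (12 + 1) = -4 + 13 = 9)
W(b) = 3 + b (W(b) = 2 - (-1)*(1 + b) = 2 - (-1 - b) = 2 + (1 + b) = 3 + b)
(D*W(B(h(2, 3), -5)))*0 = (9*(3 + 1))*0 = (9*4)*0 = 36*0 = 0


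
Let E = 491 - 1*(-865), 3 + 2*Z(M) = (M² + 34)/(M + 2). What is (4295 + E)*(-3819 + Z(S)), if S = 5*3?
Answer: -366292169/17 ≈ -2.1547e+7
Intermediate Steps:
S = 15
Z(M) = -3/2 + (34 + M²)/(2*(2 + M)) (Z(M) = -3/2 + ((M² + 34)/(M + 2))/2 = -3/2 + ((34 + M²)/(2 + M))/2 = -3/2 + (34 + M²)/(2*(2 + M)))
E = 1356 (E = 491 + 865 = 1356)
(4295 + E)*(-3819 + Z(S)) = (4295 + 1356)*(-3819 + (28 + 15² - 3*15)/(2*(2 + 15))) = 5651*(-3819 + (½)*(28 + 225 - 45)/17) = 5651*(-3819 + (½)*(1/17)*208) = 5651*(-3819 + 104/17) = 5651*(-64819/17) = -366292169/17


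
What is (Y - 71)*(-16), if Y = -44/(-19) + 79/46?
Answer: 468232/437 ≈ 1071.5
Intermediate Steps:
Y = 3525/874 (Y = -44*(-1/19) + 79*(1/46) = 44/19 + 79/46 = 3525/874 ≈ 4.0332)
(Y - 71)*(-16) = (3525/874 - 71)*(-16) = -58529/874*(-16) = 468232/437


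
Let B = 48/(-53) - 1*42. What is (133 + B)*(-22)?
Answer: -105050/53 ≈ -1982.1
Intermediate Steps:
B = -2274/53 (B = 48*(-1/53) - 42 = -48/53 - 42 = -2274/53 ≈ -42.906)
(133 + B)*(-22) = (133 - 2274/53)*(-22) = (4775/53)*(-22) = -105050/53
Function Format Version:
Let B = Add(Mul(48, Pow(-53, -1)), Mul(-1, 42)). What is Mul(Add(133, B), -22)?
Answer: Rational(-105050, 53) ≈ -1982.1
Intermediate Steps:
B = Rational(-2274, 53) (B = Add(Mul(48, Rational(-1, 53)), -42) = Add(Rational(-48, 53), -42) = Rational(-2274, 53) ≈ -42.906)
Mul(Add(133, B), -22) = Mul(Add(133, Rational(-2274, 53)), -22) = Mul(Rational(4775, 53), -22) = Rational(-105050, 53)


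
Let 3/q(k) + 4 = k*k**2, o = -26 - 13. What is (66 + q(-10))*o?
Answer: -2584179/1004 ≈ -2573.9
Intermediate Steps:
o = -39
q(k) = 3/(-4 + k**3) (q(k) = 3/(-4 + k*k**2) = 3/(-4 + k**3))
(66 + q(-10))*o = (66 + 3/(-4 + (-10)**3))*(-39) = (66 + 3/(-4 - 1000))*(-39) = (66 + 3/(-1004))*(-39) = (66 + 3*(-1/1004))*(-39) = (66 - 3/1004)*(-39) = (66261/1004)*(-39) = -2584179/1004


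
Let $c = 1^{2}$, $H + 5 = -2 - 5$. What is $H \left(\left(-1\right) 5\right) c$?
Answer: $60$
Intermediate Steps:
$H = -12$ ($H = -5 - 7 = -12$)
$c = 1$
$H \left(\left(-1\right) 5\right) c = - 12 \left(\left(-1\right) 5\right) 1 = \left(-12\right) \left(-5\right) 1 = 60 \cdot 1 = 60$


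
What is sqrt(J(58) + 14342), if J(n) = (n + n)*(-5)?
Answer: sqrt(13762) ≈ 117.31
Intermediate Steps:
J(n) = -10*n (J(n) = (2*n)*(-5) = -10*n)
sqrt(J(58) + 14342) = sqrt(-10*58 + 14342) = sqrt(-580 + 14342) = sqrt(13762)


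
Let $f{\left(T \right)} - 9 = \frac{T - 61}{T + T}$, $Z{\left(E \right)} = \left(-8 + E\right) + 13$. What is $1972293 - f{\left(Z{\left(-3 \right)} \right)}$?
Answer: $\frac{7889195}{4} \approx 1.9723 \cdot 10^{6}$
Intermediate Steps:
$Z{\left(E \right)} = 5 + E$
$f{\left(T \right)} = 9 + \frac{-61 + T}{2 T}$ ($f{\left(T \right)} = 9 + \frac{T - 61}{T + T} = 9 + \frac{-61 + T}{2 T}$)
$1972293 - f{\left(Z{\left(-3 \right)} \right)} = 1972293 - \frac{-61 + 19 \left(5 - 3\right)}{2 \left(5 - 3\right)} = 1972293 - \frac{-61 + 19 \cdot 2}{2 \cdot 2} = 1972293 - \frac{1}{2} \cdot \frac{1}{2} \left(-61 + 38\right) = 1972293 - \frac{1}{2} \cdot \frac{1}{2} \left(-23\right) = 1972293 - - \frac{23}{4} = 1972293 + \frac{23}{4} = \frac{7889195}{4}$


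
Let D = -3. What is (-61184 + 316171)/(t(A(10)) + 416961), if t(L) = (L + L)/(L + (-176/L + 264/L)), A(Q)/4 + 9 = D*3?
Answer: 168036433/274778595 ≈ 0.61153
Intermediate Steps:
A(Q) = -72 (A(Q) = -36 + 4*(-3*3) = -36 + 4*(-9) = -36 - 36 = -72)
t(L) = 2*L/(L + 88/L) (t(L) = (2*L)/(L + 88/L) = 2*L/(L + 88/L))
(-61184 + 316171)/(t(A(10)) + 416961) = (-61184 + 316171)/(2*(-72)²/(88 + (-72)²) + 416961) = 254987/(2*5184/(88 + 5184) + 416961) = 254987/(2*5184/5272 + 416961) = 254987/(2*5184*(1/5272) + 416961) = 254987/(1296/659 + 416961) = 254987/(274778595/659) = 254987*(659/274778595) = 168036433/274778595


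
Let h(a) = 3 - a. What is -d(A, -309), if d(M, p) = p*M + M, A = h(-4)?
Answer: 2156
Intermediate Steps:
A = 7 (A = 3 - 1*(-4) = 3 + 4 = 7)
d(M, p) = M + M*p (d(M, p) = M*p + M = M + M*p)
-d(A, -309) = -7*(1 - 309) = -7*(-308) = -1*(-2156) = 2156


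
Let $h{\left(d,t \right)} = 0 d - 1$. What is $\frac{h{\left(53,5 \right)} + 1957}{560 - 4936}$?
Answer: $- \frac{489}{1094} \approx -0.44698$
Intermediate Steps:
$h{\left(d,t \right)} = -1$ ($h{\left(d,t \right)} = 0 - 1 = -1$)
$\frac{h{\left(53,5 \right)} + 1957}{560 - 4936} = \frac{-1 + 1957}{560 - 4936} = \frac{1956}{-4376} = 1956 \left(- \frac{1}{4376}\right) = - \frac{489}{1094}$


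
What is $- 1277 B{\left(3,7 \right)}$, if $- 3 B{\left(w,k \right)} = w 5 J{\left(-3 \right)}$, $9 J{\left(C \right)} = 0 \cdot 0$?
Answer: $0$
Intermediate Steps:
$J{\left(C \right)} = 0$ ($J{\left(C \right)} = \frac{0 \cdot 0}{9} = \frac{1}{9} \cdot 0 = 0$)
$B{\left(w,k \right)} = 0$ ($B{\left(w,k \right)} = - \frac{w 5 \cdot 0}{3} = - \frac{5 w 0}{3} = \left(- \frac{1}{3}\right) 0 = 0$)
$- 1277 B{\left(3,7 \right)} = \left(-1277\right) 0 = 0$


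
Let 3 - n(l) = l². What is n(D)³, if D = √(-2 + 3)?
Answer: 8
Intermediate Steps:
D = 1 (D = √1 = 1)
n(l) = 3 - l²
n(D)³ = (3 - 1*1²)³ = (3 - 1*1)³ = (3 - 1)³ = 2³ = 8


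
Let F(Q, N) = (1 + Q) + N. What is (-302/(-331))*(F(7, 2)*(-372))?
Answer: -1123440/331 ≈ -3394.1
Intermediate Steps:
F(Q, N) = 1 + N + Q
(-302/(-331))*(F(7, 2)*(-372)) = (-302/(-331))*((1 + 2 + 7)*(-372)) = (-302*(-1/331))*(10*(-372)) = (302/331)*(-3720) = -1123440/331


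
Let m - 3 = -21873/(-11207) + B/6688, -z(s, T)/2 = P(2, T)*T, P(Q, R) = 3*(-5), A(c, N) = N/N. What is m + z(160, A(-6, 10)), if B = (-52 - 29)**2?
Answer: 2693245479/74952416 ≈ 35.933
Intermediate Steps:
B = 6561 (B = (-81)**2 = 6561)
A(c, N) = 1
P(Q, R) = -15
z(s, T) = 30*T (z(s, T) = -(-30)*T = 30*T)
m = 444672999/74952416 (m = 3 + (-21873/(-11207) + 6561/6688) = 3 + (-21873*(-1/11207) + 6561*(1/6688)) = 3 + (21873/11207 + 6561/6688) = 3 + 219815751/74952416 = 444672999/74952416 ≈ 5.9327)
m + z(160, A(-6, 10)) = 444672999/74952416 + 30*1 = 444672999/74952416 + 30 = 2693245479/74952416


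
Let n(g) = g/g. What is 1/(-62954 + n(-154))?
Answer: -1/62953 ≈ -1.5885e-5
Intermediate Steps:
n(g) = 1
1/(-62954 + n(-154)) = 1/(-62954 + 1) = 1/(-62953) = -1/62953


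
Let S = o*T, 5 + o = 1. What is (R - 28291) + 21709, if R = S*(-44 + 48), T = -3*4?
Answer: -6390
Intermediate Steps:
T = -12
o = -4 (o = -5 + 1 = -4)
S = 48 (S = -4*(-12) = 48)
R = 192 (R = 48*(-44 + 48) = 48*4 = 192)
(R - 28291) + 21709 = (192 - 28291) + 21709 = -28099 + 21709 = -6390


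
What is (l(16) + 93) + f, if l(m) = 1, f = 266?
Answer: 360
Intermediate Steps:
(l(16) + 93) + f = (1 + 93) + 266 = 94 + 266 = 360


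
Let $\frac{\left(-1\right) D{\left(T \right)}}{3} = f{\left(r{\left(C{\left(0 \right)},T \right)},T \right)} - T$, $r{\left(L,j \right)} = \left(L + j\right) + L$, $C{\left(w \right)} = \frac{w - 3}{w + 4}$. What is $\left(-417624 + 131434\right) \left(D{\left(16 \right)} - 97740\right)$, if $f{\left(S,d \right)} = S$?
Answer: $27970922745$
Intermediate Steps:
$C{\left(w \right)} = \frac{-3 + w}{4 + w}$
$r{\left(L,j \right)} = j + 2 L$
$D{\left(T \right)} = \frac{9}{2}$ ($D{\left(T \right)} = - 3 \left(\left(T + 2 \frac{-3 + 0}{4 + 0}\right) - T\right) = - 3 \left(\left(T + 2 \cdot \frac{1}{4} \left(-3\right)\right) - T\right) = - 3 \left(\left(T + 2 \left(- \frac{3}{4}\right)\right) - T\right) = - 3 \left(\left(T - \frac{3}{2}\right) - T\right) = - 3 \left(\left(- \frac{3}{2} + T\right) - T\right) = \left(-3\right) \left(- \frac{3}{2}\right) = \frac{9}{2}$)
$\left(-417624 + 131434\right) \left(D{\left(16 \right)} - 97740\right) = \left(-417624 + 131434\right) \left(\frac{9}{2} - 97740\right) = \left(-286190\right) \left(- \frac{195471}{2}\right) = 27970922745$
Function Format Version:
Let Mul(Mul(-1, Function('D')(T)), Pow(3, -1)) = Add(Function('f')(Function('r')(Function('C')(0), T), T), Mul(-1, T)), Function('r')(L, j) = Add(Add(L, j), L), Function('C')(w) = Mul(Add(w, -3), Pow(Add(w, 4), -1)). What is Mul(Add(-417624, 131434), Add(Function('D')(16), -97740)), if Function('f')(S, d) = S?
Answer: 27970922745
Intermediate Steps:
Function('C')(w) = Mul(Pow(Add(4, w), -1), Add(-3, w)) (Function('C')(w) = Mul(Add(-3, w), Pow(Add(4, w), -1)) = Mul(Pow(Add(4, w), -1), Add(-3, w)))
Function('r')(L, j) = Add(j, Mul(2, L))
Function('D')(T) = Rational(9, 2) (Function('D')(T) = Mul(-3, Add(Add(T, Mul(2, Mul(Pow(Add(4, 0), -1), Add(-3, 0)))), Mul(-1, T))) = Mul(-3, Add(Add(T, Mul(2, Mul(Pow(4, -1), -3))), Mul(-1, T))) = Mul(-3, Add(Add(T, Mul(2, Mul(Rational(1, 4), -3))), Mul(-1, T))) = Mul(-3, Add(Add(T, Mul(2, Rational(-3, 4))), Mul(-1, T))) = Mul(-3, Add(Add(T, Rational(-3, 2)), Mul(-1, T))) = Mul(-3, Add(Add(Rational(-3, 2), T), Mul(-1, T))) = Mul(-3, Rational(-3, 2)) = Rational(9, 2))
Mul(Add(-417624, 131434), Add(Function('D')(16), -97740)) = Mul(Add(-417624, 131434), Add(Rational(9, 2), -97740)) = Mul(-286190, Rational(-195471, 2)) = 27970922745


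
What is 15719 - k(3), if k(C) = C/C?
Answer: 15718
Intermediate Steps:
k(C) = 1
15719 - k(3) = 15719 - 1*1 = 15719 - 1 = 15718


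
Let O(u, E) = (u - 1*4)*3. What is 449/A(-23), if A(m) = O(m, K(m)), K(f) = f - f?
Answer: -449/81 ≈ -5.5432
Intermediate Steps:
K(f) = 0
O(u, E) = -12 + 3*u (O(u, E) = (u - 4)*3 = (-4 + u)*3 = -12 + 3*u)
A(m) = -12 + 3*m
449/A(-23) = 449/(-12 + 3*(-23)) = 449/(-12 - 69) = 449/(-81) = 449*(-1/81) = -449/81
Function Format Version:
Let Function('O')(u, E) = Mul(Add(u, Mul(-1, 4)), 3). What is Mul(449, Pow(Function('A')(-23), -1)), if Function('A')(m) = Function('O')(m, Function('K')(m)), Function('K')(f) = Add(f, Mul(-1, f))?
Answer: Rational(-449, 81) ≈ -5.5432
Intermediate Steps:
Function('K')(f) = 0
Function('O')(u, E) = Add(-12, Mul(3, u)) (Function('O')(u, E) = Mul(Add(u, -4), 3) = Mul(Add(-4, u), 3) = Add(-12, Mul(3, u)))
Function('A')(m) = Add(-12, Mul(3, m))
Mul(449, Pow(Function('A')(-23), -1)) = Mul(449, Pow(Add(-12, Mul(3, -23)), -1)) = Mul(449, Pow(Add(-12, -69), -1)) = Mul(449, Pow(-81, -1)) = Mul(449, Rational(-1, 81)) = Rational(-449, 81)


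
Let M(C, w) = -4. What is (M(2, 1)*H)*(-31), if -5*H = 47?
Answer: -5828/5 ≈ -1165.6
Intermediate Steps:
H = -47/5 (H = -⅕*47 = -47/5 ≈ -9.4000)
(M(2, 1)*H)*(-31) = -4*(-47/5)*(-31) = (188/5)*(-31) = -5828/5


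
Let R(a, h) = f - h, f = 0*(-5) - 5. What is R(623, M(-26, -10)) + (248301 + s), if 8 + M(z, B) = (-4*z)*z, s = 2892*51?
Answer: 398500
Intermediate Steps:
s = 147492
M(z, B) = -8 - 4*z**2 (M(z, B) = -8 + (-4*z)*z = -8 - 4*z**2)
f = -5 (f = 0 - 5 = -5)
R(a, h) = -5 - h
R(623, M(-26, -10)) + (248301 + s) = (-5 - (-8 - 4*(-26)**2)) + (248301 + 147492) = (-5 - (-8 - 4*676)) + 395793 = (-5 - (-8 - 2704)) + 395793 = (-5 - 1*(-2712)) + 395793 = (-5 + 2712) + 395793 = 2707 + 395793 = 398500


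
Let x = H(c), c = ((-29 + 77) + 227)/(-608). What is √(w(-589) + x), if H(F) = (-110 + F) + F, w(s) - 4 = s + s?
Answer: I*√7421609/76 ≈ 35.846*I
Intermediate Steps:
w(s) = 4 + 2*s (w(s) = 4 + (s + s) = 4 + 2*s)
c = -275/608 (c = (48 + 227)*(-1/608) = 275*(-1/608) = -275/608 ≈ -0.45230)
H(F) = -110 + 2*F
x = -33715/304 (x = -110 + 2*(-275/608) = -110 - 275/304 = -33715/304 ≈ -110.90)
√(w(-589) + x) = √((4 + 2*(-589)) - 33715/304) = √((4 - 1178) - 33715/304) = √(-1174 - 33715/304) = √(-390611/304) = I*√7421609/76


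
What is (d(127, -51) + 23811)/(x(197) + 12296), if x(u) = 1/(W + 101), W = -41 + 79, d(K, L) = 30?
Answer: 368211/189905 ≈ 1.9389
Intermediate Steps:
W = 38
x(u) = 1/139 (x(u) = 1/(38 + 101) = 1/139)
(d(127, -51) + 23811)/(x(197) + 12296) = (30 + 23811)/(1/139 + 12296) = 23841/(1709145/139) = 23841*(139/1709145) = 368211/189905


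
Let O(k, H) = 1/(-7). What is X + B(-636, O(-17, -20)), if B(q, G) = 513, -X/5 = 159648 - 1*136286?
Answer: -116297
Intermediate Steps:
O(k, H) = -1/7
X = -116810 (X = -5*(159648 - 1*136286) = -5*(159648 - 136286) = -5*23362 = -116810)
X + B(-636, O(-17, -20)) = -116810 + 513 = -116297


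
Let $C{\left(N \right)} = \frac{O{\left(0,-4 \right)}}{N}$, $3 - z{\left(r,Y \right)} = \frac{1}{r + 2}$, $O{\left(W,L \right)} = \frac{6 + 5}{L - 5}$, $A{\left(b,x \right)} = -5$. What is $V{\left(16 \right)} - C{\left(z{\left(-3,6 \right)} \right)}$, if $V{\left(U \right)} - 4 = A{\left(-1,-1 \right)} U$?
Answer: $- \frac{2725}{36} \approx -75.694$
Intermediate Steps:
$O{\left(W,L \right)} = \frac{11}{-5 + L}$
$z{\left(r,Y \right)} = 3 - \frac{1}{2 + r}$ ($z{\left(r,Y \right)} = 3 - \frac{1}{r + 2} = 3 - \frac{1}{2 + r}$)
$V{\left(U \right)} = 4 - 5 U$
$C{\left(N \right)} = - \frac{11}{9 N}$ ($C{\left(N \right)} = \frac{11 \frac{1}{-5 - 4}}{N} = \frac{11 \frac{1}{-9}}{N} = \frac{11 \left(- \frac{1}{9}\right)}{N} = - \frac{11}{9 N}$)
$V{\left(16 \right)} - C{\left(z{\left(-3,6 \right)} \right)} = \left(4 - 80\right) - - \frac{11}{9 \frac{5 + 3 \left(-3\right)}{2 - 3}} = \left(4 - 80\right) - - \frac{11}{9 \frac{5 - 9}{-1}} = -76 - - \frac{11}{9 \left(\left(-1\right) \left(-4\right)\right)} = -76 - - \frac{11}{9 \cdot 4} = -76 - \left(- \frac{11}{9}\right) \frac{1}{4} = -76 - - \frac{11}{36} = -76 + \frac{11}{36} = - \frac{2725}{36}$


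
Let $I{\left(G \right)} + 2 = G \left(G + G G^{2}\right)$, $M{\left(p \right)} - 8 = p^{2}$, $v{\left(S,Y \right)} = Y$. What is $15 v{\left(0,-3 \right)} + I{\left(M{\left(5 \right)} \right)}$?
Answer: $1186963$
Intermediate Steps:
$M{\left(p \right)} = 8 + p^{2}$
$I{\left(G \right)} = -2 + G \left(G + G^{3}\right)$ ($I{\left(G \right)} = -2 + G \left(G + G G^{2}\right) = -2 + G \left(G + G^{3}\right)$)
$15 v{\left(0,-3 \right)} + I{\left(M{\left(5 \right)} \right)} = 15 \left(-3\right) + \left(-2 + \left(8 + 5^{2}\right)^{2} + \left(8 + 5^{2}\right)^{4}\right) = -45 + \left(-2 + \left(8 + 25\right)^{2} + \left(8 + 25\right)^{4}\right) = -45 + \left(-2 + 33^{2} + 33^{4}\right) = -45 + \left(-2 + 1089 + 1185921\right) = -45 + 1187008 = 1186963$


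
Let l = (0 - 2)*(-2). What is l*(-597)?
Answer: -2388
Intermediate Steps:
l = 4 (l = -2*(-2) = 4)
l*(-597) = 4*(-597) = -2388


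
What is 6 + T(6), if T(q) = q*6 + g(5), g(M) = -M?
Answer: 37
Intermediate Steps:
T(q) = -5 + 6*q (T(q) = q*6 - 1*5 = 6*q - 5 = -5 + 6*q)
6 + T(6) = 6 + (-5 + 6*6) = 6 + (-5 + 36) = 6 + 31 = 37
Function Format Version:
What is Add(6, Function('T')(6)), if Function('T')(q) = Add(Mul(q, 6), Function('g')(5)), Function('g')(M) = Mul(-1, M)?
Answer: 37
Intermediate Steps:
Function('T')(q) = Add(-5, Mul(6, q)) (Function('T')(q) = Add(Mul(q, 6), Mul(-1, 5)) = Add(Mul(6, q), -5) = Add(-5, Mul(6, q)))
Add(6, Function('T')(6)) = Add(6, Add(-5, Mul(6, 6))) = Add(6, Add(-5, 36)) = Add(6, 31) = 37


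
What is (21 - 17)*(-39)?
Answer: -156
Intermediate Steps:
(21 - 17)*(-39) = 4*(-39) = -156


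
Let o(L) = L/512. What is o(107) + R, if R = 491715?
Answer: 251758187/512 ≈ 4.9172e+5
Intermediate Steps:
o(L) = L/512 (o(L) = L*(1/512) = L/512)
o(107) + R = (1/512)*107 + 491715 = 107/512 + 491715 = 251758187/512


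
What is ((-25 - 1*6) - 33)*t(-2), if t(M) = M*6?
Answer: 768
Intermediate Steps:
t(M) = 6*M
((-25 - 1*6) - 33)*t(-2) = ((-25 - 1*6) - 33)*(6*(-2)) = ((-25 - 6) - 33)*(-12) = (-31 - 33)*(-12) = -64*(-12) = 768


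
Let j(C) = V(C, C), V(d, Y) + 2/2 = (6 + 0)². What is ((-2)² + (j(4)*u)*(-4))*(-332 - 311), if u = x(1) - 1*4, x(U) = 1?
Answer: -272632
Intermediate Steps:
V(d, Y) = 35 (V(d, Y) = -1 + (6 + 0)² = -1 + 6² = -1 + 36 = 35)
j(C) = 35
u = -3 (u = 1 - 1*4 = 1 - 4 = -3)
((-2)² + (j(4)*u)*(-4))*(-332 - 311) = ((-2)² + (35*(-3))*(-4))*(-332 - 311) = (4 - 105*(-4))*(-643) = (4 + 420)*(-643) = 424*(-643) = -272632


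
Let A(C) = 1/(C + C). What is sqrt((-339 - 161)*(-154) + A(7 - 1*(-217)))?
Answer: 3*sqrt(26830223)/56 ≈ 277.49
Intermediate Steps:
A(C) = 1/(2*C)
sqrt((-339 - 161)*(-154) + A(7 - 1*(-217))) = sqrt((-339 - 161)*(-154) + 1/(2*(7 - 1*(-217)))) = sqrt(-500*(-154) + 1/(2*(7 + 217))) = sqrt(77000 + (1/2)/224) = sqrt(77000 + (1/2)*(1/224)) = sqrt(77000 + 1/448) = sqrt(34496001/448) = 3*sqrt(26830223)/56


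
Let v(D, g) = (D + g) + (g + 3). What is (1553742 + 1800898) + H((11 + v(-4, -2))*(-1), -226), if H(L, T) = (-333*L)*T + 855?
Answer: 2903947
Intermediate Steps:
v(D, g) = 3 + D + 2*g (v(D, g) = (D + g) + (3 + g) = 3 + D + 2*g)
H(L, T) = 855 - 333*L*T (H(L, T) = -333*L*T + 855 = 855 - 333*L*T)
(1553742 + 1800898) + H((11 + v(-4, -2))*(-1), -226) = (1553742 + 1800898) + (855 - 333*(11 + (3 - 4 + 2*(-2)))*(-1)*(-226)) = 3354640 + (855 - 333*(11 + (3 - 4 - 4))*(-1)*(-226)) = 3354640 + (855 - 333*(11 - 5)*(-1)*(-226)) = 3354640 + (855 - 333*6*(-1)*(-226)) = 3354640 + (855 - 333*(-6)*(-226)) = 3354640 + (855 - 451548) = 3354640 - 450693 = 2903947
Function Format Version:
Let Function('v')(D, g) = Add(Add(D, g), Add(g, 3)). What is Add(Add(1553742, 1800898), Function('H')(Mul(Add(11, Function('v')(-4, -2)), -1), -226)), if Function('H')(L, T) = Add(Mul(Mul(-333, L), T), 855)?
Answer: 2903947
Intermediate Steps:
Function('v')(D, g) = Add(3, D, Mul(2, g)) (Function('v')(D, g) = Add(Add(D, g), Add(3, g)) = Add(3, D, Mul(2, g)))
Function('H')(L, T) = Add(855, Mul(-333, L, T)) (Function('H')(L, T) = Add(Mul(-333, L, T), 855) = Add(855, Mul(-333, L, T)))
Add(Add(1553742, 1800898), Function('H')(Mul(Add(11, Function('v')(-4, -2)), -1), -226)) = Add(Add(1553742, 1800898), Add(855, Mul(-333, Mul(Add(11, Add(3, -4, Mul(2, -2))), -1), -226))) = Add(3354640, Add(855, Mul(-333, Mul(Add(11, Add(3, -4, -4)), -1), -226))) = Add(3354640, Add(855, Mul(-333, Mul(Add(11, -5), -1), -226))) = Add(3354640, Add(855, Mul(-333, Mul(6, -1), -226))) = Add(3354640, Add(855, Mul(-333, -6, -226))) = Add(3354640, Add(855, -451548)) = Add(3354640, -450693) = 2903947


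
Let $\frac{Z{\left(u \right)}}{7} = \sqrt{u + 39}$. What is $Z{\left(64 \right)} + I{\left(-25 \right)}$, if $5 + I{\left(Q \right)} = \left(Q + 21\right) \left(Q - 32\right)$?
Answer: $223 + 7 \sqrt{103} \approx 294.04$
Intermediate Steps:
$I{\left(Q \right)} = -5 + \left(-32 + Q\right) \left(21 + Q\right)$ ($I{\left(Q \right)} = -5 + \left(Q + 21\right) \left(Q - 32\right) = -5 + \left(21 + Q\right) \left(-32 + Q\right) = -5 + \left(-32 + Q\right) \left(21 + Q\right)$)
$Z{\left(u \right)} = 7 \sqrt{39 + u}$ ($Z{\left(u \right)} = 7 \sqrt{u + 39} = 7 \sqrt{39 + u}$)
$Z{\left(64 \right)} + I{\left(-25 \right)} = 7 \sqrt{39 + 64} - \left(402 - 625\right) = 7 \sqrt{103} + \left(-677 + 625 + 275\right) = 7 \sqrt{103} + 223 = 223 + 7 \sqrt{103}$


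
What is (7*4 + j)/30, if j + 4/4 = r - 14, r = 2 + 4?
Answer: 19/30 ≈ 0.63333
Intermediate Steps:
r = 6
j = -9 (j = -1 + (6 - 14) = -1 - 8 = -9)
(7*4 + j)/30 = (7*4 - 9)/30 = (28 - 9)*(1/30) = 19*(1/30) = 19/30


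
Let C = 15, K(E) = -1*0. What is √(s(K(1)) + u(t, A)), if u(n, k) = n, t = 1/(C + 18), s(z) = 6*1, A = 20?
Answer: √6567/33 ≈ 2.4557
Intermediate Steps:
K(E) = 0
s(z) = 6
t = 1/33 (t = 1/(15 + 18) = 1/33 ≈ 0.030303)
√(s(K(1)) + u(t, A)) = √(6 + 1/33) = √(199/33) = √6567/33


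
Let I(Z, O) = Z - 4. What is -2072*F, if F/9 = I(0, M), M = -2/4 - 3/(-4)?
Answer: 74592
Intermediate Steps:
M = 1/4 (M = -2*1/4 - 3*(-1/4) = -1/2 + 3/4 = 1/4 ≈ 0.25000)
I(Z, O) = -4 + Z
F = -36 (F = 9*(-4 + 0) = 9*(-4) = -36)
-2072*F = -2072*(-36) = 74592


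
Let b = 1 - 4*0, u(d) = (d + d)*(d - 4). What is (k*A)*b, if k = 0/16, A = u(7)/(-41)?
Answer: 0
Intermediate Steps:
u(d) = 2*d*(-4 + d) (u(d) = (2*d)*(-4 + d) = 2*d*(-4 + d))
b = 1 (b = 1 + 0 = 1)
A = -42/41 (A = (2*7*(-4 + 7))/(-41) = (2*7*3)*(-1/41) = 42*(-1/41) = -42/41 ≈ -1.0244)
k = 0 (k = 0*(1/16) = 0)
(k*A)*b = (0*(-42/41))*1 = 0*1 = 0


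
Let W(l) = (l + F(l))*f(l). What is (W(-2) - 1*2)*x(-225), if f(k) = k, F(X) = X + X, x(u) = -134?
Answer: -1340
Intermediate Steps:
F(X) = 2*X
W(l) = 3*l² (W(l) = (l + 2*l)*l = (3*l)*l = 3*l²)
(W(-2) - 1*2)*x(-225) = (3*(-2)² - 1*2)*(-134) = (3*4 - 2)*(-134) = (12 - 2)*(-134) = 10*(-134) = -1340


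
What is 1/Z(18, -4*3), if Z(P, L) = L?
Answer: -1/12 ≈ -0.083333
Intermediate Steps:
1/Z(18, -4*3) = 1/(-4*3) = 1/(-12) = -1/12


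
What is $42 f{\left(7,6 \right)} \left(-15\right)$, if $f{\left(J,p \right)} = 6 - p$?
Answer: $0$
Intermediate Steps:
$42 f{\left(7,6 \right)} \left(-15\right) = 42 \left(6 - 6\right) \left(-15\right) = 42 \cdot 0 \left(-15\right) = 0 \left(-15\right) = 0$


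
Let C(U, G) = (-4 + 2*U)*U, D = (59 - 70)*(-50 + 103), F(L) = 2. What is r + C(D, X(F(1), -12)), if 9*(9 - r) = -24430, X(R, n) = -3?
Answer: 6163501/9 ≈ 6.8483e+5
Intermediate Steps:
r = 24511/9 (r = 9 - 1/9*(-24430) = 9 + 24430/9 = 24511/9 ≈ 2723.4)
D = -583 (D = -11*53 = -583)
C(U, G) = U*(-4 + 2*U)
r + C(D, X(F(1), -12)) = 24511/9 + 2*(-583)*(-2 - 583) = 24511/9 + 2*(-583)*(-585) = 24511/9 + 682110 = 6163501/9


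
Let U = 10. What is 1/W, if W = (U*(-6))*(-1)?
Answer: 1/60 ≈ 0.016667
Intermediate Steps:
W = 60 (W = (10*(-6))*(-1) = -60*(-1) = 60)
1/W = 1/60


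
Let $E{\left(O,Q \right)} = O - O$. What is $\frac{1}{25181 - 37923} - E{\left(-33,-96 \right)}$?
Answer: $- \frac{1}{12742} \approx -7.8481 \cdot 10^{-5}$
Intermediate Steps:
$E{\left(O,Q \right)} = 0$
$\frac{1}{25181 - 37923} - E{\left(-33,-96 \right)} = \frac{1}{25181 - 37923} - 0 = \frac{1}{-12742} + 0 = - \frac{1}{12742} + 0 = - \frac{1}{12742}$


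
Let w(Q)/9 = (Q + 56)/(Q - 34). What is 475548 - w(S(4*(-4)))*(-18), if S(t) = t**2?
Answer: 17603700/37 ≈ 4.7578e+5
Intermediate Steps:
w(Q) = 9*(56 + Q)/(-34 + Q) (w(Q) = 9*((Q + 56)/(Q - 34)) = 9*((56 + Q)/(-34 + Q)) = 9*(56 + Q)/(-34 + Q))
475548 - w(S(4*(-4)))*(-18) = 475548 - 9*(56 + (4*(-4))**2)/(-34 + (4*(-4))**2)*(-18) = 475548 - 9*(56 + (-16)**2)/(-34 + (-16)**2)*(-18) = 475548 - 9*(56 + 256)/(-34 + 256)*(-18) = 475548 - 9*312/222*(-18) = 475548 - 9*(1/222)*312*(-18) = 475548 - 468*(-18)/37 = 475548 - 1*(-8424/37) = 475548 + 8424/37 = 17603700/37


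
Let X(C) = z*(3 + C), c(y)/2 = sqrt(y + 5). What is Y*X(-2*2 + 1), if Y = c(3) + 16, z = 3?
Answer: 0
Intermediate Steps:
c(y) = 2*sqrt(5 + y) (c(y) = 2*sqrt(y + 5) = 2*sqrt(5 + y))
X(C) = 9 + 3*C (X(C) = 3*(3 + C) = 9 + 3*C)
Y = 16 + 4*sqrt(2) (Y = 2*sqrt(5 + 3) + 16 = 2*sqrt(8) + 16 = 2*(2*sqrt(2)) + 16 = 4*sqrt(2) + 16 = 16 + 4*sqrt(2) ≈ 21.657)
Y*X(-2*2 + 1) = (16 + 4*sqrt(2))*(9 + 3*(-2*2 + 1)) = (16 + 4*sqrt(2))*(9 + 3*(-4 + 1)) = (16 + 4*sqrt(2))*(9 + 3*(-3)) = (16 + 4*sqrt(2))*(9 - 9) = (16 + 4*sqrt(2))*0 = 0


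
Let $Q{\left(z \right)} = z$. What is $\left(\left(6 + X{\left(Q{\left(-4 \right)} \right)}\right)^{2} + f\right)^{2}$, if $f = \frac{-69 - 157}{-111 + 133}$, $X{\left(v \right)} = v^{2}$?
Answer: $\frac{27154521}{121} \approx 2.2442 \cdot 10^{5}$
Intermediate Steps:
$f = - \frac{113}{11}$ ($f = - \frac{226}{22} = \left(-226\right) \frac{1}{22} = - \frac{113}{11} \approx -10.273$)
$\left(\left(6 + X{\left(Q{\left(-4 \right)} \right)}\right)^{2} + f\right)^{2} = \left(\left(6 + \left(-4\right)^{2}\right)^{2} - \frac{113}{11}\right)^{2} = \left(\left(6 + 16\right)^{2} - \frac{113}{11}\right)^{2} = \left(22^{2} - \frac{113}{11}\right)^{2} = \left(484 - \frac{113}{11}\right)^{2} = \left(\frac{5211}{11}\right)^{2} = \frac{27154521}{121}$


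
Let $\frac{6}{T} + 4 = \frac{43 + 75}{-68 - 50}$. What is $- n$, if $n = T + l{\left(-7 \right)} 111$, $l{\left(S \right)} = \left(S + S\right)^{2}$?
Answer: $- \frac{108774}{5} \approx -21755.0$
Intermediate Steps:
$l{\left(S \right)} = 4 S^{2}$ ($l{\left(S \right)} = \left(2 S\right)^{2} = 4 S^{2}$)
$T = - \frac{6}{5}$ ($T = \frac{6}{-4 + \frac{43 + 75}{-68 - 50}} = \frac{6}{-4 + \frac{118}{-118}} = \frac{6}{-4 + 118 \left(- \frac{1}{118}\right)} = \frac{6}{-4 - 1} = \frac{6}{-5} = 6 \left(- \frac{1}{5}\right) = - \frac{6}{5} \approx -1.2$)
$n = \frac{108774}{5}$ ($n = - \frac{6}{5} + 4 \left(-7\right)^{2} \cdot 111 = - \frac{6}{5} + 4 \cdot 49 \cdot 111 = - \frac{6}{5} + 196 \cdot 111 = - \frac{6}{5} + 21756 = \frac{108774}{5} \approx 21755.0$)
$- n = \left(-1\right) \frac{108774}{5} = - \frac{108774}{5}$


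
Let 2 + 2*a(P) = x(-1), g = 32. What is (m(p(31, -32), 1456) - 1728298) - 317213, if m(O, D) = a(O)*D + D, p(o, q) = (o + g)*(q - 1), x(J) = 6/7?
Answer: -2044887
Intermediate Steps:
x(J) = 6/7 (x(J) = 6*(⅐) = 6/7)
a(P) = -4/7 (a(P) = -1 + (½)*(6/7) = -1 + 3/7 = -4/7)
p(o, q) = (-1 + q)*(32 + o) (p(o, q) = (o + 32)*(q - 1) = (32 + o)*(-1 + q) = (-1 + q)*(32 + o))
m(O, D) = 3*D/7 (m(O, D) = -4*D/7 + D = 3*D/7)
(m(p(31, -32), 1456) - 1728298) - 317213 = ((3/7)*1456 - 1728298) - 317213 = (624 - 1728298) - 317213 = -1727674 - 317213 = -2044887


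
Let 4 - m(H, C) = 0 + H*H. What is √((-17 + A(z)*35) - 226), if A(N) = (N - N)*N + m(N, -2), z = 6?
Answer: I*√1363 ≈ 36.919*I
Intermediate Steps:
m(H, C) = 4 - H² (m(H, C) = 4 - (0 + H*H) = 4 - (0 + H²) = 4 - H²)
A(N) = 4 - N² (A(N) = (N - N)*N + (4 - N²) = 0*N + (4 - N²) = 0 + (4 - N²) = 4 - N²)
√((-17 + A(z)*35) - 226) = √((-17 + (4 - 1*6²)*35) - 226) = √((-17 + (4 - 1*36)*35) - 226) = √((-17 + (4 - 36)*35) - 226) = √((-17 - 32*35) - 226) = √((-17 - 1120) - 226) = √(-1137 - 226) = √(-1363) = I*√1363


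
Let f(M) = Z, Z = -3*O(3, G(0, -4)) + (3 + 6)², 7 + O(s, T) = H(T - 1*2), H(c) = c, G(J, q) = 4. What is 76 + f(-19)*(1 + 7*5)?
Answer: 3532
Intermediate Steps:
O(s, T) = -9 + T (O(s, T) = -7 + (T - 1*2) = -7 + (T - 2) = -7 + (-2 + T) = -9 + T)
Z = 96 (Z = -3*(-9 + 4) + (3 + 6)² = -3*(-5) + 9² = 15 + 81 = 96)
f(M) = 96
76 + f(-19)*(1 + 7*5) = 76 + 96*(1 + 7*5) = 76 + 96*(1 + 35) = 76 + 96*36 = 76 + 3456 = 3532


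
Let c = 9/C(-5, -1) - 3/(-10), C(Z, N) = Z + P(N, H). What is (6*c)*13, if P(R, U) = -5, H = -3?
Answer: -234/5 ≈ -46.800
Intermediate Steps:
C(Z, N) = -5 + Z (C(Z, N) = Z - 5 = -5 + Z)
c = -3/5 (c = 9/(-5 - 5) - 3/(-10) = 9/(-10) - 3*(-1/10) = 9*(-1/10) + 3/10 = -9/10 + 3/10 = -3/5 ≈ -0.60000)
(6*c)*13 = (6*(-3/5))*13 = -18/5*13 = -234/5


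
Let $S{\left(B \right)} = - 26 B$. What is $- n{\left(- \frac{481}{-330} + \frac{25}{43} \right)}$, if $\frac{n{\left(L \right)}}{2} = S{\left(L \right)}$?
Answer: $\frac{752258}{7095} \approx 106.03$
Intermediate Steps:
$n{\left(L \right)} = - 52 L$ ($n{\left(L \right)} = 2 \left(- 26 L\right) = - 52 L$)
$- n{\left(- \frac{481}{-330} + \frac{25}{43} \right)} = - \left(-52\right) \left(- \frac{481}{-330} + \frac{25}{43}\right) = - \left(-52\right) \left(\left(-481\right) \left(- \frac{1}{330}\right) + 25 \cdot \frac{1}{43}\right) = - \left(-52\right) \left(\frac{481}{330} + \frac{25}{43}\right) = - \frac{\left(-52\right) 28933}{14190} = \left(-1\right) \left(- \frac{752258}{7095}\right) = \frac{752258}{7095}$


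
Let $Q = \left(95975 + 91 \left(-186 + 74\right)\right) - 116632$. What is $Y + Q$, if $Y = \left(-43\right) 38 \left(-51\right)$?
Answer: $52485$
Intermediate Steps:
$Y = 83334$ ($Y = \left(-1634\right) \left(-51\right) = 83334$)
$Q = -30849$ ($Q = \left(95975 + 91 \left(-112\right)\right) - 116632 = \left(95975 - 10192\right) - 116632 = 85783 - 116632 = -30849$)
$Y + Q = 83334 - 30849 = 52485$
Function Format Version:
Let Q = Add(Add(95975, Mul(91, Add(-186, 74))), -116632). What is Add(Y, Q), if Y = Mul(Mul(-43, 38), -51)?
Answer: 52485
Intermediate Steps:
Y = 83334 (Y = Mul(-1634, -51) = 83334)
Q = -30849 (Q = Add(Add(95975, Mul(91, -112)), -116632) = Add(Add(95975, -10192), -116632) = Add(85783, -116632) = -30849)
Add(Y, Q) = Add(83334, -30849) = 52485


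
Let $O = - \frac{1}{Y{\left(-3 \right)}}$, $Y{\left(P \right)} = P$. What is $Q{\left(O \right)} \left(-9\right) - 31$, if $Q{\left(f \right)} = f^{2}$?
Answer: $-32$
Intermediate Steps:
$O = \frac{1}{3}$ ($O = - \frac{1}{-3} = \left(-1\right) \left(- \frac{1}{3}\right) = \frac{1}{3} \approx 0.33333$)
$Q{\left(O \right)} \left(-9\right) - 31 = \left(\frac{1}{3}\right)^{2} \left(-9\right) - 31 = \frac{1}{9} \left(-9\right) - 31 = -1 - 31 = -32$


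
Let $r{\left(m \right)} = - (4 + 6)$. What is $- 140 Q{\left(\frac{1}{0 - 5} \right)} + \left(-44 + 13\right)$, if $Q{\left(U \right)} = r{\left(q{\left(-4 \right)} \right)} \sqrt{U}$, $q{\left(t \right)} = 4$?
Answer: $-31 + 280 i \sqrt{5} \approx -31.0 + 626.1 i$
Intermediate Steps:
$r{\left(m \right)} = -10$ ($r{\left(m \right)} = \left(-1\right) 10 = -10$)
$Q{\left(U \right)} = - 10 \sqrt{U}$
$- 140 Q{\left(\frac{1}{0 - 5} \right)} + \left(-44 + 13\right) = - 140 \left(- 10 \sqrt{\frac{1}{0 - 5}}\right) + \left(-44 + 13\right) = - 140 \left(- 10 \sqrt{\frac{1}{-5}}\right) - 31 = - 140 \left(- 10 \sqrt{- \frac{1}{5}}\right) - 31 = - 140 \left(- 10 \frac{i \sqrt{5}}{5}\right) - 31 = - 140 \left(- 2 i \sqrt{5}\right) - 31 = 280 i \sqrt{5} - 31 = -31 + 280 i \sqrt{5}$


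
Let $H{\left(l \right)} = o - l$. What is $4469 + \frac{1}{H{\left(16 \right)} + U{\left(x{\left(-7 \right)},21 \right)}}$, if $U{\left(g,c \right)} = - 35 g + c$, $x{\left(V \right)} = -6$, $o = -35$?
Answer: $\frac{804421}{180} \approx 4469.0$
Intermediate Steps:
$H{\left(l \right)} = -35 - l$
$U{\left(g,c \right)} = c - 35 g$
$4469 + \frac{1}{H{\left(16 \right)} + U{\left(x{\left(-7 \right)},21 \right)}} = 4469 + \frac{1}{\left(-35 - 16\right) + \left(21 - -210\right)} = 4469 + \frac{1}{\left(-35 - 16\right) + \left(21 + 210\right)} = 4469 + \frac{1}{-51 + 231} = 4469 + \frac{1}{180} = \frac{804421}{180}$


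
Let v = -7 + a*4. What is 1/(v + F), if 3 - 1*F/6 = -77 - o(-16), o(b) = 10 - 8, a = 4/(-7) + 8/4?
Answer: 7/3435 ≈ 0.0020378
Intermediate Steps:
a = 10/7 (a = 4*(-⅐) + 8*(¼) = -4/7 + 2 = 10/7 ≈ 1.4286)
o(b) = 2
F = 492 (F = 18 - 6*(-77 - 1*2) = 18 - 6*(-77 - 2) = 18 - 6*(-79) = 18 + 474 = 492)
v = -9/7 (v = -7 + (10/7)*4 = -7 + 40/7 = -9/7 ≈ -1.2857)
1/(v + F) = 1/(-9/7 + 492) = 1/(3435/7) = 7/3435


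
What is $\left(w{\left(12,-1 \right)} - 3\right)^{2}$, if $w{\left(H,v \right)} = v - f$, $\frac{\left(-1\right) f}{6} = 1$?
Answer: $4$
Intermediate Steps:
$f = -6$ ($f = \left(-6\right) 1 = -6$)
$w{\left(H,v \right)} = 6 + v$ ($w{\left(H,v \right)} = v - -6 = v + 6 = 6 + v$)
$\left(w{\left(12,-1 \right)} - 3\right)^{2} = \left(\left(6 - 1\right) - 3\right)^{2} = \left(5 - 3\right)^{2} = 2^{2} = 4$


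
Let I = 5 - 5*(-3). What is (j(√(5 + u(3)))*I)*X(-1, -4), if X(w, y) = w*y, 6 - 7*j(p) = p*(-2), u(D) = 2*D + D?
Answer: 480/7 + 160*√14/7 ≈ 154.09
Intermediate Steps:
u(D) = 3*D
I = 20 (I = 5 + 15 = 20)
j(p) = 6/7 + 2*p/7 (j(p) = 6/7 - p*(-2)/7 = 6/7 - (-2)*p/7 = 6/7 + 2*p/7)
(j(√(5 + u(3)))*I)*X(-1, -4) = ((6/7 + 2*√(5 + 3*3)/7)*20)*(-1*(-4)) = ((6/7 + 2*√(5 + 9)/7)*20)*4 = ((6/7 + 2*√14/7)*20)*4 = (120/7 + 40*√14/7)*4 = 480/7 + 160*√14/7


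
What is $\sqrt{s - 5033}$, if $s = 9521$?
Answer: $2 \sqrt{1122} \approx 66.993$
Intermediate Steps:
$\sqrt{s - 5033} = \sqrt{9521 - 5033} = \sqrt{4488} = 2 \sqrt{1122}$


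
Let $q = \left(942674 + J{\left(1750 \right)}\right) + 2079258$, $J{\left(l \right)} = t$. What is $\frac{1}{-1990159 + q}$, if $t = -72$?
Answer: $\frac{1}{1031701} \approx 9.6927 \cdot 10^{-7}$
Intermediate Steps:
$J{\left(l \right)} = -72$
$q = 3021860$ ($q = \left(942674 - 72\right) + 2079258 = 942602 + 2079258 = 3021860$)
$\frac{1}{-1990159 + q} = \frac{1}{-1990159 + 3021860} = \frac{1}{1031701}$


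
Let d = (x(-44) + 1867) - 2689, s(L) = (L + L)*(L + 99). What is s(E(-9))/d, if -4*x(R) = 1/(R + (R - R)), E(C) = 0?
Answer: 0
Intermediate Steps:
x(R) = -1/(4*R) (x(R) = -1/(4*(R + (R - R))) = -1/(4*(R + 0)) = -1/(4*R))
s(L) = 2*L*(99 + L) (s(L) = (2*L)*(99 + L) = 2*L*(99 + L))
d = -144671/176 (d = (-¼/(-44) + 1867) - 2689 = (-¼*(-1/44) + 1867) - 2689 = (1/176 + 1867) - 2689 = 328593/176 - 2689 = -144671/176 ≈ -821.99)
s(E(-9))/d = (2*0*(99 + 0))/(-144671/176) = (2*0*99)*(-176/144671) = 0*(-176/144671) = 0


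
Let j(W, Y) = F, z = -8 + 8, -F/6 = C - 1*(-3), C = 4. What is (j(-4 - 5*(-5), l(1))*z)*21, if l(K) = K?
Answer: 0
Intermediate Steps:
F = -42 (F = -6*(4 - 1*(-3)) = -6*(4 + 3) = -6*7 = -42)
z = 0
j(W, Y) = -42
(j(-4 - 5*(-5), l(1))*z)*21 = -42*0*21 = 0*21 = 0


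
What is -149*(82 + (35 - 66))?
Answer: -7599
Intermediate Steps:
-149*(82 + (35 - 66)) = -149*(82 - 31) = -149*51 = -7599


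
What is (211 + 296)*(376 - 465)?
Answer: -45123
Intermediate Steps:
(211 + 296)*(376 - 465) = 507*(-89) = -45123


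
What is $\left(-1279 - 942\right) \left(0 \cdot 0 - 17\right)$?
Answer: $37757$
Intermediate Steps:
$\left(-1279 - 942\right) \left(0 \cdot 0 - 17\right) = - 2221 \left(0 - 17\right) = \left(-2221\right) \left(-17\right) = 37757$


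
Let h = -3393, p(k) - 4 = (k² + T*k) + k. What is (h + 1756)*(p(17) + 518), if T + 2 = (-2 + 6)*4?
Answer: -1745042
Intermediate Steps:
T = 14 (T = -2 + (-2 + 6)*4 = -2 + 4*4 = -2 + 16 = 14)
p(k) = 4 + k² + 15*k (p(k) = 4 + ((k² + 14*k) + k) = 4 + (k² + 15*k) = 4 + k² + 15*k)
(h + 1756)*(p(17) + 518) = (-3393 + 1756)*((4 + 17² + 15*17) + 518) = -1637*((4 + 289 + 255) + 518) = -1637*(548 + 518) = -1637*1066 = -1745042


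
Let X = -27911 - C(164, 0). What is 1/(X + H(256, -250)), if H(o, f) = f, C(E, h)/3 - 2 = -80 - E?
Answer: -1/27435 ≈ -3.6450e-5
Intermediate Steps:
C(E, h) = -234 - 3*E (C(E, h) = 6 + 3*(-80 - E) = 6 + (-240 - 3*E) = -234 - 3*E)
X = -27185 (X = -27911 - (-234 - 3*164) = -27911 - (-234 - 492) = -27911 - 1*(-726) = -27911 + 726 = -27185)
1/(X + H(256, -250)) = 1/(-27185 - 250) = 1/(-27435) = -1/27435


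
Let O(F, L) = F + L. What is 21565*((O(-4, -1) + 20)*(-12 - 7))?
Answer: -6146025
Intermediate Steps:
21565*((O(-4, -1) + 20)*(-12 - 7)) = 21565*(((-4 - 1) + 20)*(-12 - 7)) = 21565*((-5 + 20)*(-19)) = 21565*(15*(-19)) = 21565*(-285) = -6146025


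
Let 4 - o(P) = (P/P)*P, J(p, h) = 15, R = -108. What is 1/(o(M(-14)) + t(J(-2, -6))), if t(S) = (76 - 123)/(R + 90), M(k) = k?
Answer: 18/371 ≈ 0.048518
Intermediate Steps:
o(P) = 4 - P (o(P) = 4 - P/P*P = 4 - P)
t(S) = 47/18 (t(S) = (76 - 123)/(-108 + 90) = -47/(-18) = -47*(-1/18) = 47/18)
1/(o(M(-14)) + t(J(-2, -6))) = 1/((4 - 1*(-14)) + 47/18) = 1/((4 + 14) + 47/18) = 1/(18 + 47/18) = 1/(371/18) = 18/371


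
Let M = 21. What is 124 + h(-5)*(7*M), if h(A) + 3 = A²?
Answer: 3358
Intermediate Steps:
h(A) = -3 + A²
124 + h(-5)*(7*M) = 124 + (-3 + (-5)²)*(7*21) = 124 + (-3 + 25)*147 = 124 + 22*147 = 124 + 3234 = 3358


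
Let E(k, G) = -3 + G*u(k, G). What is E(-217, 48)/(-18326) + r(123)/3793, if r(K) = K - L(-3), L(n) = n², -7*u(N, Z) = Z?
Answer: 23442873/486573626 ≈ 0.048180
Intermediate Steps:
u(N, Z) = -Z/7
E(k, G) = -3 - G²/7 (E(k, G) = -3 + G*(-G/7) = -3 - G²/7)
r(K) = -9 + K (r(K) = K - 1*(-3)² = K - 1*9 = K - 9 = -9 + K)
E(-217, 48)/(-18326) + r(123)/3793 = (-3 - ⅐*48²)/(-18326) + (-9 + 123)/3793 = (-3 - ⅐*2304)*(-1/18326) + 114*(1/3793) = (-3 - 2304/7)*(-1/18326) + 114/3793 = -2325/7*(-1/18326) + 114/3793 = 2325/128282 + 114/3793 = 23442873/486573626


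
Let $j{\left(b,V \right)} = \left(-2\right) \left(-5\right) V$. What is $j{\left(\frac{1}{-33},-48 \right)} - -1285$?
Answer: $805$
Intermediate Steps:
$j{\left(b,V \right)} = 10 V$
$j{\left(\frac{1}{-33},-48 \right)} - -1285 = 10 \left(-48\right) - -1285 = -480 + 1285 = 805$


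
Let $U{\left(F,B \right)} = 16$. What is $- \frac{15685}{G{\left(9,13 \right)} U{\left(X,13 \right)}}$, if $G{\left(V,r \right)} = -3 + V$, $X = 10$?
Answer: $- \frac{15685}{96} \approx -163.39$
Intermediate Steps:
$- \frac{15685}{G{\left(9,13 \right)} U{\left(X,13 \right)}} = - \frac{15685}{\left(-3 + 9\right) 16} = - \frac{15685}{6 \cdot 16} = - \frac{15685}{96}$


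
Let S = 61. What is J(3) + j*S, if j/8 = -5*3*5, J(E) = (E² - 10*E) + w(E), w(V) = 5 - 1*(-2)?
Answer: -36614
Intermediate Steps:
w(V) = 7 (w(V) = 5 + 2 = 7)
J(E) = 7 + E² - 10*E (J(E) = (E² - 10*E) + 7 = 7 + E² - 10*E)
j = -600 (j = 8*(-5*3*5) = 8*(-15*5) = 8*(-75) = -600)
J(3) + j*S = (7 + 3² - 10*3) - 600*61 = (7 + 9 - 30) - 36600 = -14 - 36600 = -36614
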